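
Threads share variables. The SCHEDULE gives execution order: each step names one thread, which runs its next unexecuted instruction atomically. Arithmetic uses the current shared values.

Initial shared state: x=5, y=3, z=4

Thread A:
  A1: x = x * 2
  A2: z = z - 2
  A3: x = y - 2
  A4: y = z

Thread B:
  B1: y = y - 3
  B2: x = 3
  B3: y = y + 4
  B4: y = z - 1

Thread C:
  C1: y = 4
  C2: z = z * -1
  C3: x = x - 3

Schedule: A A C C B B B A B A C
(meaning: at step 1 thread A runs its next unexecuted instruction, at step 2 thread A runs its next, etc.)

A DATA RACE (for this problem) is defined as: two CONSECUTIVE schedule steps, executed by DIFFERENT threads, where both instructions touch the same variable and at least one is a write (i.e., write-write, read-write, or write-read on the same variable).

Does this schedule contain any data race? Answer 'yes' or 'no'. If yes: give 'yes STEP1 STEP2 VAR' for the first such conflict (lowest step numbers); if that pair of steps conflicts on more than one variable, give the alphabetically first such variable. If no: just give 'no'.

Steps 1,2: same thread (A). No race.
Steps 2,3: A(r=z,w=z) vs C(r=-,w=y). No conflict.
Steps 3,4: same thread (C). No race.
Steps 4,5: C(r=z,w=z) vs B(r=y,w=y). No conflict.
Steps 5,6: same thread (B). No race.
Steps 6,7: same thread (B). No race.
Steps 7,8: B(y = y + 4) vs A(x = y - 2). RACE on y (W-R).
Steps 8,9: A(x = y - 2) vs B(y = z - 1). RACE on y (R-W).
Steps 9,10: B(y = z - 1) vs A(y = z). RACE on y (W-W).
Steps 10,11: A(r=z,w=y) vs C(r=x,w=x). No conflict.
First conflict at steps 7,8.

Answer: yes 7 8 y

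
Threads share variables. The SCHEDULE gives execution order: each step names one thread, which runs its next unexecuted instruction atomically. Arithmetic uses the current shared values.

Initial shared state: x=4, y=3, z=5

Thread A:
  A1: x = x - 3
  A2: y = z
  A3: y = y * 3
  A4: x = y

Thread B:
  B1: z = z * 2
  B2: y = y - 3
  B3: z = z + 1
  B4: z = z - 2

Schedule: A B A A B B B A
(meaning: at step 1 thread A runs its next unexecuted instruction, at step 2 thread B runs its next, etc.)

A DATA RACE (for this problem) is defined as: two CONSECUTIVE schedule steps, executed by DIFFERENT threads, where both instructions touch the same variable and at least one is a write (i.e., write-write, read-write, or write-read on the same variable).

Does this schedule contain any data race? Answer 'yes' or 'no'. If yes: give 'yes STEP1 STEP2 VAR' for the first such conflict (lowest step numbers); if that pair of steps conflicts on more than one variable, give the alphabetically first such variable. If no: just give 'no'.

Steps 1,2: A(r=x,w=x) vs B(r=z,w=z). No conflict.
Steps 2,3: B(z = z * 2) vs A(y = z). RACE on z (W-R).
Steps 3,4: same thread (A). No race.
Steps 4,5: A(y = y * 3) vs B(y = y - 3). RACE on y (W-W).
Steps 5,6: same thread (B). No race.
Steps 6,7: same thread (B). No race.
Steps 7,8: B(r=z,w=z) vs A(r=y,w=x). No conflict.
First conflict at steps 2,3.

Answer: yes 2 3 z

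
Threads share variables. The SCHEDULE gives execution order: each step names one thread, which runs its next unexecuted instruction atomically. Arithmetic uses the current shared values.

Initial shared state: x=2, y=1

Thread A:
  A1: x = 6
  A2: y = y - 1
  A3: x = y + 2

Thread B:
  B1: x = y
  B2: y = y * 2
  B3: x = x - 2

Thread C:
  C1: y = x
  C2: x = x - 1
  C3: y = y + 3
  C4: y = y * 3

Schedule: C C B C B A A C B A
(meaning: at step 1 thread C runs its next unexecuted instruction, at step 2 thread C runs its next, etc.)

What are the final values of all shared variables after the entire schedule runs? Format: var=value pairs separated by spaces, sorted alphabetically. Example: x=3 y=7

Step 1: thread C executes C1 (y = x). Shared: x=2 y=2. PCs: A@0 B@0 C@1
Step 2: thread C executes C2 (x = x - 1). Shared: x=1 y=2. PCs: A@0 B@0 C@2
Step 3: thread B executes B1 (x = y). Shared: x=2 y=2. PCs: A@0 B@1 C@2
Step 4: thread C executes C3 (y = y + 3). Shared: x=2 y=5. PCs: A@0 B@1 C@3
Step 5: thread B executes B2 (y = y * 2). Shared: x=2 y=10. PCs: A@0 B@2 C@3
Step 6: thread A executes A1 (x = 6). Shared: x=6 y=10. PCs: A@1 B@2 C@3
Step 7: thread A executes A2 (y = y - 1). Shared: x=6 y=9. PCs: A@2 B@2 C@3
Step 8: thread C executes C4 (y = y * 3). Shared: x=6 y=27. PCs: A@2 B@2 C@4
Step 9: thread B executes B3 (x = x - 2). Shared: x=4 y=27. PCs: A@2 B@3 C@4
Step 10: thread A executes A3 (x = y + 2). Shared: x=29 y=27. PCs: A@3 B@3 C@4

Answer: x=29 y=27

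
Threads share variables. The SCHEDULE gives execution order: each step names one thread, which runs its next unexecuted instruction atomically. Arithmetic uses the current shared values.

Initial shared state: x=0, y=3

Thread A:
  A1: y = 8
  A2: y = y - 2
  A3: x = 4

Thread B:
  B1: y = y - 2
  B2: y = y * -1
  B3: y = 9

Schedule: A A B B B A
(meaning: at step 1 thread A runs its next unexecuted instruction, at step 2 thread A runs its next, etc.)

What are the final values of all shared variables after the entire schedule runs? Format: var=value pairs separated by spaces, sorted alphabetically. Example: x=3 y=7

Answer: x=4 y=9

Derivation:
Step 1: thread A executes A1 (y = 8). Shared: x=0 y=8. PCs: A@1 B@0
Step 2: thread A executes A2 (y = y - 2). Shared: x=0 y=6. PCs: A@2 B@0
Step 3: thread B executes B1 (y = y - 2). Shared: x=0 y=4. PCs: A@2 B@1
Step 4: thread B executes B2 (y = y * -1). Shared: x=0 y=-4. PCs: A@2 B@2
Step 5: thread B executes B3 (y = 9). Shared: x=0 y=9. PCs: A@2 B@3
Step 6: thread A executes A3 (x = 4). Shared: x=4 y=9. PCs: A@3 B@3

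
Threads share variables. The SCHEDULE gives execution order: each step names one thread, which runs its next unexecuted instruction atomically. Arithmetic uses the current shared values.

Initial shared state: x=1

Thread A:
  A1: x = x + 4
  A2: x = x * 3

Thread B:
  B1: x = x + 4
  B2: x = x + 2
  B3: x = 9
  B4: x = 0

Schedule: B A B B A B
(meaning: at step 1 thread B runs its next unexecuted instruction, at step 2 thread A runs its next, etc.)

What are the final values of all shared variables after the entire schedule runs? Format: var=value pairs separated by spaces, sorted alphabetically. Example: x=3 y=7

Answer: x=0

Derivation:
Step 1: thread B executes B1 (x = x + 4). Shared: x=5. PCs: A@0 B@1
Step 2: thread A executes A1 (x = x + 4). Shared: x=9. PCs: A@1 B@1
Step 3: thread B executes B2 (x = x + 2). Shared: x=11. PCs: A@1 B@2
Step 4: thread B executes B3 (x = 9). Shared: x=9. PCs: A@1 B@3
Step 5: thread A executes A2 (x = x * 3). Shared: x=27. PCs: A@2 B@3
Step 6: thread B executes B4 (x = 0). Shared: x=0. PCs: A@2 B@4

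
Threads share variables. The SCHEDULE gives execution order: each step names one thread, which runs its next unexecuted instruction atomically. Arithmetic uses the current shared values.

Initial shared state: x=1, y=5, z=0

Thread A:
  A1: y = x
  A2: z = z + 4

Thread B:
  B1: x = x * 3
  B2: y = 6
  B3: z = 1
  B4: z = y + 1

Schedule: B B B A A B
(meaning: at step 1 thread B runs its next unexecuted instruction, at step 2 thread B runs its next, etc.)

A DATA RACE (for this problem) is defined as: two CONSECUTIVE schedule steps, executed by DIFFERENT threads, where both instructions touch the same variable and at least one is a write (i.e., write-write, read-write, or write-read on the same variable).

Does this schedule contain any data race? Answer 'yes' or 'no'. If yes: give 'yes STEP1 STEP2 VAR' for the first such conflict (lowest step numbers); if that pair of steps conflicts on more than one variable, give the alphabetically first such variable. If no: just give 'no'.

Steps 1,2: same thread (B). No race.
Steps 2,3: same thread (B). No race.
Steps 3,4: B(r=-,w=z) vs A(r=x,w=y). No conflict.
Steps 4,5: same thread (A). No race.
Steps 5,6: A(z = z + 4) vs B(z = y + 1). RACE on z (W-W).
First conflict at steps 5,6.

Answer: yes 5 6 z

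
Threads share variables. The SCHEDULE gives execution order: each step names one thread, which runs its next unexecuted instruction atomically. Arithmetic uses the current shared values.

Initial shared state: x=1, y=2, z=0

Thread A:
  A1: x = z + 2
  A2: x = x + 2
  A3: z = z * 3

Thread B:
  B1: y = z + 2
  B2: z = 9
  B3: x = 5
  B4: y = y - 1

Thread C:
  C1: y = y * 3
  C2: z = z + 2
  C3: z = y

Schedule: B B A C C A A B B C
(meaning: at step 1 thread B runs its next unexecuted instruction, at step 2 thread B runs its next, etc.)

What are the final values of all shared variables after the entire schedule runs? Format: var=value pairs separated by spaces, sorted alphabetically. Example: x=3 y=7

Step 1: thread B executes B1 (y = z + 2). Shared: x=1 y=2 z=0. PCs: A@0 B@1 C@0
Step 2: thread B executes B2 (z = 9). Shared: x=1 y=2 z=9. PCs: A@0 B@2 C@0
Step 3: thread A executes A1 (x = z + 2). Shared: x=11 y=2 z=9. PCs: A@1 B@2 C@0
Step 4: thread C executes C1 (y = y * 3). Shared: x=11 y=6 z=9. PCs: A@1 B@2 C@1
Step 5: thread C executes C2 (z = z + 2). Shared: x=11 y=6 z=11. PCs: A@1 B@2 C@2
Step 6: thread A executes A2 (x = x + 2). Shared: x=13 y=6 z=11. PCs: A@2 B@2 C@2
Step 7: thread A executes A3 (z = z * 3). Shared: x=13 y=6 z=33. PCs: A@3 B@2 C@2
Step 8: thread B executes B3 (x = 5). Shared: x=5 y=6 z=33. PCs: A@3 B@3 C@2
Step 9: thread B executes B4 (y = y - 1). Shared: x=5 y=5 z=33. PCs: A@3 B@4 C@2
Step 10: thread C executes C3 (z = y). Shared: x=5 y=5 z=5. PCs: A@3 B@4 C@3

Answer: x=5 y=5 z=5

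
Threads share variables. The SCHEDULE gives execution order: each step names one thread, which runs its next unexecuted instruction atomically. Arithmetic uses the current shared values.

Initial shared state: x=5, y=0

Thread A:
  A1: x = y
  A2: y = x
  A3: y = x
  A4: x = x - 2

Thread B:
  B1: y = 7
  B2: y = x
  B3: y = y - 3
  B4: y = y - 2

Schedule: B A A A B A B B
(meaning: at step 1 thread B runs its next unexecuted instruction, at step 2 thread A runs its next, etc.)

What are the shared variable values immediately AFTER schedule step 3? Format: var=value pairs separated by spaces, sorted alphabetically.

Answer: x=7 y=7

Derivation:
Step 1: thread B executes B1 (y = 7). Shared: x=5 y=7. PCs: A@0 B@1
Step 2: thread A executes A1 (x = y). Shared: x=7 y=7. PCs: A@1 B@1
Step 3: thread A executes A2 (y = x). Shared: x=7 y=7. PCs: A@2 B@1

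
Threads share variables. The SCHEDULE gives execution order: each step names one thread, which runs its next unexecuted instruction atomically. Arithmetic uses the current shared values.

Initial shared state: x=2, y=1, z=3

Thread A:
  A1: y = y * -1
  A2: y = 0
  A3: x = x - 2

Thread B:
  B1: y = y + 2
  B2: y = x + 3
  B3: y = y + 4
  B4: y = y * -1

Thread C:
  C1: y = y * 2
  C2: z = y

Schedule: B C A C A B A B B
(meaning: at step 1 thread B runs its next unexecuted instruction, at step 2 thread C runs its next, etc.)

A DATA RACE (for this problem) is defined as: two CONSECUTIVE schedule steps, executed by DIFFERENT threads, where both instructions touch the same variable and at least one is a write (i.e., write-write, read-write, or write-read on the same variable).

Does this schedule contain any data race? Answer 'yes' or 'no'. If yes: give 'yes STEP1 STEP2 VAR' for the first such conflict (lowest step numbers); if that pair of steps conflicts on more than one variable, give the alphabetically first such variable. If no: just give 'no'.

Answer: yes 1 2 y

Derivation:
Steps 1,2: B(y = y + 2) vs C(y = y * 2). RACE on y (W-W).
Steps 2,3: C(y = y * 2) vs A(y = y * -1). RACE on y (W-W).
Steps 3,4: A(y = y * -1) vs C(z = y). RACE on y (W-R).
Steps 4,5: C(z = y) vs A(y = 0). RACE on y (R-W).
Steps 5,6: A(y = 0) vs B(y = x + 3). RACE on y (W-W).
Steps 6,7: B(y = x + 3) vs A(x = x - 2). RACE on x (R-W).
Steps 7,8: A(r=x,w=x) vs B(r=y,w=y). No conflict.
Steps 8,9: same thread (B). No race.
First conflict at steps 1,2.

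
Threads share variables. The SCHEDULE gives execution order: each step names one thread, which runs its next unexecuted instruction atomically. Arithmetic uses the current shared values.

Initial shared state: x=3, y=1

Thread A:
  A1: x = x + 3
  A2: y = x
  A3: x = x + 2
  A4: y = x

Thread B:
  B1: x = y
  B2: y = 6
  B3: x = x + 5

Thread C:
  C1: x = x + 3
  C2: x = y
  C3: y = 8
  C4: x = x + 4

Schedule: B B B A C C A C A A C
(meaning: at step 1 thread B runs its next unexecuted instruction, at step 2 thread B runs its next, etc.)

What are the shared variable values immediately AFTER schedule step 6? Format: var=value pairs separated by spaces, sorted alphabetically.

Step 1: thread B executes B1 (x = y). Shared: x=1 y=1. PCs: A@0 B@1 C@0
Step 2: thread B executes B2 (y = 6). Shared: x=1 y=6. PCs: A@0 B@2 C@0
Step 3: thread B executes B3 (x = x + 5). Shared: x=6 y=6. PCs: A@0 B@3 C@0
Step 4: thread A executes A1 (x = x + 3). Shared: x=9 y=6. PCs: A@1 B@3 C@0
Step 5: thread C executes C1 (x = x + 3). Shared: x=12 y=6. PCs: A@1 B@3 C@1
Step 6: thread C executes C2 (x = y). Shared: x=6 y=6. PCs: A@1 B@3 C@2

Answer: x=6 y=6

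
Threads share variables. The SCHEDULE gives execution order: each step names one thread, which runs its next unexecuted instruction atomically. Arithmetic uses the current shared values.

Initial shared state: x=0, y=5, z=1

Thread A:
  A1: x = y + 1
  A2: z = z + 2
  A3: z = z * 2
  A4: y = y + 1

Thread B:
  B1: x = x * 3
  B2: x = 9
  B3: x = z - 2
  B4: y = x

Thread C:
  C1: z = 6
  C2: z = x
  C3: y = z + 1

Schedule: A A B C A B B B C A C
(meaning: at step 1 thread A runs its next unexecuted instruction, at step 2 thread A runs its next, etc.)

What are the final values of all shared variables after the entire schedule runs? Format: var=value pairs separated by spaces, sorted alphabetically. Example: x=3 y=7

Step 1: thread A executes A1 (x = y + 1). Shared: x=6 y=5 z=1. PCs: A@1 B@0 C@0
Step 2: thread A executes A2 (z = z + 2). Shared: x=6 y=5 z=3. PCs: A@2 B@0 C@0
Step 3: thread B executes B1 (x = x * 3). Shared: x=18 y=5 z=3. PCs: A@2 B@1 C@0
Step 4: thread C executes C1 (z = 6). Shared: x=18 y=5 z=6. PCs: A@2 B@1 C@1
Step 5: thread A executes A3 (z = z * 2). Shared: x=18 y=5 z=12. PCs: A@3 B@1 C@1
Step 6: thread B executes B2 (x = 9). Shared: x=9 y=5 z=12. PCs: A@3 B@2 C@1
Step 7: thread B executes B3 (x = z - 2). Shared: x=10 y=5 z=12. PCs: A@3 B@3 C@1
Step 8: thread B executes B4 (y = x). Shared: x=10 y=10 z=12. PCs: A@3 B@4 C@1
Step 9: thread C executes C2 (z = x). Shared: x=10 y=10 z=10. PCs: A@3 B@4 C@2
Step 10: thread A executes A4 (y = y + 1). Shared: x=10 y=11 z=10. PCs: A@4 B@4 C@2
Step 11: thread C executes C3 (y = z + 1). Shared: x=10 y=11 z=10. PCs: A@4 B@4 C@3

Answer: x=10 y=11 z=10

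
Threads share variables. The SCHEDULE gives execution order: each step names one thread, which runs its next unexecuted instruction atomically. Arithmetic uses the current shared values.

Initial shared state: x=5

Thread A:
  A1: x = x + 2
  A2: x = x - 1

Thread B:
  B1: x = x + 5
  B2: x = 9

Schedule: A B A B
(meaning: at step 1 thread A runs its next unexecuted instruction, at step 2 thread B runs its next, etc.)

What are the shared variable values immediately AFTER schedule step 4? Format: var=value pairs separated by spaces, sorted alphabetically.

Step 1: thread A executes A1 (x = x + 2). Shared: x=7. PCs: A@1 B@0
Step 2: thread B executes B1 (x = x + 5). Shared: x=12. PCs: A@1 B@1
Step 3: thread A executes A2 (x = x - 1). Shared: x=11. PCs: A@2 B@1
Step 4: thread B executes B2 (x = 9). Shared: x=9. PCs: A@2 B@2

Answer: x=9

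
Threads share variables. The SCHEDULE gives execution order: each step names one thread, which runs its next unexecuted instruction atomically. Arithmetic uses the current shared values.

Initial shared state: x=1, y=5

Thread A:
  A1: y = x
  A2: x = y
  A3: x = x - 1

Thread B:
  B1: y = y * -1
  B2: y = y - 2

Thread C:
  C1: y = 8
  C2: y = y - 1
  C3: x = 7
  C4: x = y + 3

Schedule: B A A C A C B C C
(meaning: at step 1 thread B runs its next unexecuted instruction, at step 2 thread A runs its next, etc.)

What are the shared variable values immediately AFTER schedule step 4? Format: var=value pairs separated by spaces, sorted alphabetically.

Step 1: thread B executes B1 (y = y * -1). Shared: x=1 y=-5. PCs: A@0 B@1 C@0
Step 2: thread A executes A1 (y = x). Shared: x=1 y=1. PCs: A@1 B@1 C@0
Step 3: thread A executes A2 (x = y). Shared: x=1 y=1. PCs: A@2 B@1 C@0
Step 4: thread C executes C1 (y = 8). Shared: x=1 y=8. PCs: A@2 B@1 C@1

Answer: x=1 y=8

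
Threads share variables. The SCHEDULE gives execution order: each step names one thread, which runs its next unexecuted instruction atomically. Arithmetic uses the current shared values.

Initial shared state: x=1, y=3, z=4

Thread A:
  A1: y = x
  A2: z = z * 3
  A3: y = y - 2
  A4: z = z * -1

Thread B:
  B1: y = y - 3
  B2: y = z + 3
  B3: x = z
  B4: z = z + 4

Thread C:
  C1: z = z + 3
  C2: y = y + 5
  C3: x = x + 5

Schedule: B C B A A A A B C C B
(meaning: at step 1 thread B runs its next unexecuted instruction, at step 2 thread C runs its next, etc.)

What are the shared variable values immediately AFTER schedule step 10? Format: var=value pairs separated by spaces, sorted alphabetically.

Step 1: thread B executes B1 (y = y - 3). Shared: x=1 y=0 z=4. PCs: A@0 B@1 C@0
Step 2: thread C executes C1 (z = z + 3). Shared: x=1 y=0 z=7. PCs: A@0 B@1 C@1
Step 3: thread B executes B2 (y = z + 3). Shared: x=1 y=10 z=7. PCs: A@0 B@2 C@1
Step 4: thread A executes A1 (y = x). Shared: x=1 y=1 z=7. PCs: A@1 B@2 C@1
Step 5: thread A executes A2 (z = z * 3). Shared: x=1 y=1 z=21. PCs: A@2 B@2 C@1
Step 6: thread A executes A3 (y = y - 2). Shared: x=1 y=-1 z=21. PCs: A@3 B@2 C@1
Step 7: thread A executes A4 (z = z * -1). Shared: x=1 y=-1 z=-21. PCs: A@4 B@2 C@1
Step 8: thread B executes B3 (x = z). Shared: x=-21 y=-1 z=-21. PCs: A@4 B@3 C@1
Step 9: thread C executes C2 (y = y + 5). Shared: x=-21 y=4 z=-21. PCs: A@4 B@3 C@2
Step 10: thread C executes C3 (x = x + 5). Shared: x=-16 y=4 z=-21. PCs: A@4 B@3 C@3

Answer: x=-16 y=4 z=-21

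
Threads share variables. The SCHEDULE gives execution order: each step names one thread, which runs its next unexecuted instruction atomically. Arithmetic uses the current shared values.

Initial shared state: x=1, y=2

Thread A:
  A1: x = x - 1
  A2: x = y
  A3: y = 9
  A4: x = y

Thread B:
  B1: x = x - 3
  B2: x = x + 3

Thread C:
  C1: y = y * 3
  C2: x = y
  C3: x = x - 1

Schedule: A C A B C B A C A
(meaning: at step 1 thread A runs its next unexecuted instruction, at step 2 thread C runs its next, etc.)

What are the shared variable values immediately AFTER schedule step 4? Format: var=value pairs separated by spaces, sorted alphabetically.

Answer: x=3 y=6

Derivation:
Step 1: thread A executes A1 (x = x - 1). Shared: x=0 y=2. PCs: A@1 B@0 C@0
Step 2: thread C executes C1 (y = y * 3). Shared: x=0 y=6. PCs: A@1 B@0 C@1
Step 3: thread A executes A2 (x = y). Shared: x=6 y=6. PCs: A@2 B@0 C@1
Step 4: thread B executes B1 (x = x - 3). Shared: x=3 y=6. PCs: A@2 B@1 C@1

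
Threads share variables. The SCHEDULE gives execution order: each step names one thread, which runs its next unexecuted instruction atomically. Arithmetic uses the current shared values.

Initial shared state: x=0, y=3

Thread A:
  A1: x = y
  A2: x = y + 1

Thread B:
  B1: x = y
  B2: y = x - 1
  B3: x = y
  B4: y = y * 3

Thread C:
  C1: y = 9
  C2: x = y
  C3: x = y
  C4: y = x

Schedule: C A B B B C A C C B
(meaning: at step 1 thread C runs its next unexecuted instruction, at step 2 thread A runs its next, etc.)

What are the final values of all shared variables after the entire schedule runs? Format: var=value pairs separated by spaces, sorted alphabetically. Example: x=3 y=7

Answer: x=8 y=24

Derivation:
Step 1: thread C executes C1 (y = 9). Shared: x=0 y=9. PCs: A@0 B@0 C@1
Step 2: thread A executes A1 (x = y). Shared: x=9 y=9. PCs: A@1 B@0 C@1
Step 3: thread B executes B1 (x = y). Shared: x=9 y=9. PCs: A@1 B@1 C@1
Step 4: thread B executes B2 (y = x - 1). Shared: x=9 y=8. PCs: A@1 B@2 C@1
Step 5: thread B executes B3 (x = y). Shared: x=8 y=8. PCs: A@1 B@3 C@1
Step 6: thread C executes C2 (x = y). Shared: x=8 y=8. PCs: A@1 B@3 C@2
Step 7: thread A executes A2 (x = y + 1). Shared: x=9 y=8. PCs: A@2 B@3 C@2
Step 8: thread C executes C3 (x = y). Shared: x=8 y=8. PCs: A@2 B@3 C@3
Step 9: thread C executes C4 (y = x). Shared: x=8 y=8. PCs: A@2 B@3 C@4
Step 10: thread B executes B4 (y = y * 3). Shared: x=8 y=24. PCs: A@2 B@4 C@4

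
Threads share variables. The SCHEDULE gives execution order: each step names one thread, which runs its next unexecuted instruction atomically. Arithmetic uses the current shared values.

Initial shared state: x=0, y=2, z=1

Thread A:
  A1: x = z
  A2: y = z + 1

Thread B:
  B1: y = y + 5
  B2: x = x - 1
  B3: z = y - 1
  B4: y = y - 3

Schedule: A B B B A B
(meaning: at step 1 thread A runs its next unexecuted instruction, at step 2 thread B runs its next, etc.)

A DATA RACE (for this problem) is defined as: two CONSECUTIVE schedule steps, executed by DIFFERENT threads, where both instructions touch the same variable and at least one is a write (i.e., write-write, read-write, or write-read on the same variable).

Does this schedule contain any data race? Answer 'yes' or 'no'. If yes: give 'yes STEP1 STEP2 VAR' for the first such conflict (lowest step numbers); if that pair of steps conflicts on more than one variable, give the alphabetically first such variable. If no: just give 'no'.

Steps 1,2: A(r=z,w=x) vs B(r=y,w=y). No conflict.
Steps 2,3: same thread (B). No race.
Steps 3,4: same thread (B). No race.
Steps 4,5: B(z = y - 1) vs A(y = z + 1). RACE on y (R-W), z (W-R). Multiple vars; alphabetically first is y.
Steps 5,6: A(y = z + 1) vs B(y = y - 3). RACE on y (W-W).
First conflict at steps 4,5.

Answer: yes 4 5 y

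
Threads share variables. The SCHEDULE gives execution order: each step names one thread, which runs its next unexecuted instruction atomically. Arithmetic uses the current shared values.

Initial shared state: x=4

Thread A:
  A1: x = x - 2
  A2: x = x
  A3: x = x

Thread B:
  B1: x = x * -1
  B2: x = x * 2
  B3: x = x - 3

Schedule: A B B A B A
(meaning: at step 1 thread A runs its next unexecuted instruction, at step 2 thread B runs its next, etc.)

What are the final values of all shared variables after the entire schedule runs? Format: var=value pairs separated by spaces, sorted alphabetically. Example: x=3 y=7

Step 1: thread A executes A1 (x = x - 2). Shared: x=2. PCs: A@1 B@0
Step 2: thread B executes B1 (x = x * -1). Shared: x=-2. PCs: A@1 B@1
Step 3: thread B executes B2 (x = x * 2). Shared: x=-4. PCs: A@1 B@2
Step 4: thread A executes A2 (x = x). Shared: x=-4. PCs: A@2 B@2
Step 5: thread B executes B3 (x = x - 3). Shared: x=-7. PCs: A@2 B@3
Step 6: thread A executes A3 (x = x). Shared: x=-7. PCs: A@3 B@3

Answer: x=-7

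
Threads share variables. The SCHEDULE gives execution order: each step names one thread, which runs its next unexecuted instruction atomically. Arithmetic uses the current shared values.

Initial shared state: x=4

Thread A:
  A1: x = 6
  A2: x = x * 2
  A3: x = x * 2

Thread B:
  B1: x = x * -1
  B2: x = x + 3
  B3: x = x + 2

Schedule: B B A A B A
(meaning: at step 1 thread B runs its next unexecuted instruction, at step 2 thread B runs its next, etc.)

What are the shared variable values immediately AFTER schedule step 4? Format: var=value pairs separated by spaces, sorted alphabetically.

Step 1: thread B executes B1 (x = x * -1). Shared: x=-4. PCs: A@0 B@1
Step 2: thread B executes B2 (x = x + 3). Shared: x=-1. PCs: A@0 B@2
Step 3: thread A executes A1 (x = 6). Shared: x=6. PCs: A@1 B@2
Step 4: thread A executes A2 (x = x * 2). Shared: x=12. PCs: A@2 B@2

Answer: x=12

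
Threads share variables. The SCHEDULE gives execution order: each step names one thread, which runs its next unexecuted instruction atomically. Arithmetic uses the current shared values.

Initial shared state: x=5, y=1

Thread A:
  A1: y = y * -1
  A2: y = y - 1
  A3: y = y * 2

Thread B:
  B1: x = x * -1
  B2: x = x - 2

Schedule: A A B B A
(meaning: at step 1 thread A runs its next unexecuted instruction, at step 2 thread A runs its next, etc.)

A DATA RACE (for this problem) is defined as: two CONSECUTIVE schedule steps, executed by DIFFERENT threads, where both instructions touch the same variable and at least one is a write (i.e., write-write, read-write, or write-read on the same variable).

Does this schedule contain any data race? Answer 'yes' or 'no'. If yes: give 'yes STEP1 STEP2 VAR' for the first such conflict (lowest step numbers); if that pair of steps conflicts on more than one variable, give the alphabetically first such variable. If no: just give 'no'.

Answer: no

Derivation:
Steps 1,2: same thread (A). No race.
Steps 2,3: A(r=y,w=y) vs B(r=x,w=x). No conflict.
Steps 3,4: same thread (B). No race.
Steps 4,5: B(r=x,w=x) vs A(r=y,w=y). No conflict.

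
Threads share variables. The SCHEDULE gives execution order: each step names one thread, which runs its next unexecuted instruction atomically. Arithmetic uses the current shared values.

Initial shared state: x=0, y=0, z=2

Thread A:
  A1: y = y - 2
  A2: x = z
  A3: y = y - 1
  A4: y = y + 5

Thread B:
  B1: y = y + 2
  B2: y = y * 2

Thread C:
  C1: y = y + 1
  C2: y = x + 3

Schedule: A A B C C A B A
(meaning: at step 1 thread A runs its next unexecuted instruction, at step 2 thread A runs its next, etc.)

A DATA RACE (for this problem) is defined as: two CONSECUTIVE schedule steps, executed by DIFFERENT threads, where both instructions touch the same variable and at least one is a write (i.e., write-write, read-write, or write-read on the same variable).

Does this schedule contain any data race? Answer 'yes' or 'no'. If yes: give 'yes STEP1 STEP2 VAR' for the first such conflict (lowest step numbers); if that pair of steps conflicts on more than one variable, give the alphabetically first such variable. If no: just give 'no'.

Steps 1,2: same thread (A). No race.
Steps 2,3: A(r=z,w=x) vs B(r=y,w=y). No conflict.
Steps 3,4: B(y = y + 2) vs C(y = y + 1). RACE on y (W-W).
Steps 4,5: same thread (C). No race.
Steps 5,6: C(y = x + 3) vs A(y = y - 1). RACE on y (W-W).
Steps 6,7: A(y = y - 1) vs B(y = y * 2). RACE on y (W-W).
Steps 7,8: B(y = y * 2) vs A(y = y + 5). RACE on y (W-W).
First conflict at steps 3,4.

Answer: yes 3 4 y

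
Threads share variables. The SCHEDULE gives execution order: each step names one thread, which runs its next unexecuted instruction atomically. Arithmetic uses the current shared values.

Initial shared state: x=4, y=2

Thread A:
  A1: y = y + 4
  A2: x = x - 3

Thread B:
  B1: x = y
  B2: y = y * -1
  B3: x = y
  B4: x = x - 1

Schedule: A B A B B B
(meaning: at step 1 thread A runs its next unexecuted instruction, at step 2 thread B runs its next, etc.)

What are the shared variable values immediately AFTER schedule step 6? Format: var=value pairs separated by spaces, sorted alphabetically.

Step 1: thread A executes A1 (y = y + 4). Shared: x=4 y=6. PCs: A@1 B@0
Step 2: thread B executes B1 (x = y). Shared: x=6 y=6. PCs: A@1 B@1
Step 3: thread A executes A2 (x = x - 3). Shared: x=3 y=6. PCs: A@2 B@1
Step 4: thread B executes B2 (y = y * -1). Shared: x=3 y=-6. PCs: A@2 B@2
Step 5: thread B executes B3 (x = y). Shared: x=-6 y=-6. PCs: A@2 B@3
Step 6: thread B executes B4 (x = x - 1). Shared: x=-7 y=-6. PCs: A@2 B@4

Answer: x=-7 y=-6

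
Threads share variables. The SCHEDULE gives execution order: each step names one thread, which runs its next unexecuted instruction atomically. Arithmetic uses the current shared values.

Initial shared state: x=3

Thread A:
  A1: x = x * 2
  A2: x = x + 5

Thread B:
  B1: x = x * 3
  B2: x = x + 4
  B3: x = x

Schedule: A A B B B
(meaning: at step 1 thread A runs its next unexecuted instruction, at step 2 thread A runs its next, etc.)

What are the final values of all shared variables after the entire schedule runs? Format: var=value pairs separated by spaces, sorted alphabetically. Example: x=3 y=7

Step 1: thread A executes A1 (x = x * 2). Shared: x=6. PCs: A@1 B@0
Step 2: thread A executes A2 (x = x + 5). Shared: x=11. PCs: A@2 B@0
Step 3: thread B executes B1 (x = x * 3). Shared: x=33. PCs: A@2 B@1
Step 4: thread B executes B2 (x = x + 4). Shared: x=37. PCs: A@2 B@2
Step 5: thread B executes B3 (x = x). Shared: x=37. PCs: A@2 B@3

Answer: x=37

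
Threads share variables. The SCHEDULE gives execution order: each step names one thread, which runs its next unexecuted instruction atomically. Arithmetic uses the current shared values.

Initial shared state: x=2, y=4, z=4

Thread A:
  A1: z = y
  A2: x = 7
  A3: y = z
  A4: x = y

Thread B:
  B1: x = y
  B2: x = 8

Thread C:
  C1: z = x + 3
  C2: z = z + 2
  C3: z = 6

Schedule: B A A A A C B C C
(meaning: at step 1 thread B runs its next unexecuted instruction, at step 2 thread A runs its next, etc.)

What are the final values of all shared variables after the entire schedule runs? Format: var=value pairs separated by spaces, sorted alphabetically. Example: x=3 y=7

Answer: x=8 y=4 z=6

Derivation:
Step 1: thread B executes B1 (x = y). Shared: x=4 y=4 z=4. PCs: A@0 B@1 C@0
Step 2: thread A executes A1 (z = y). Shared: x=4 y=4 z=4. PCs: A@1 B@1 C@0
Step 3: thread A executes A2 (x = 7). Shared: x=7 y=4 z=4. PCs: A@2 B@1 C@0
Step 4: thread A executes A3 (y = z). Shared: x=7 y=4 z=4. PCs: A@3 B@1 C@0
Step 5: thread A executes A4 (x = y). Shared: x=4 y=4 z=4. PCs: A@4 B@1 C@0
Step 6: thread C executes C1 (z = x + 3). Shared: x=4 y=4 z=7. PCs: A@4 B@1 C@1
Step 7: thread B executes B2 (x = 8). Shared: x=8 y=4 z=7. PCs: A@4 B@2 C@1
Step 8: thread C executes C2 (z = z + 2). Shared: x=8 y=4 z=9. PCs: A@4 B@2 C@2
Step 9: thread C executes C3 (z = 6). Shared: x=8 y=4 z=6. PCs: A@4 B@2 C@3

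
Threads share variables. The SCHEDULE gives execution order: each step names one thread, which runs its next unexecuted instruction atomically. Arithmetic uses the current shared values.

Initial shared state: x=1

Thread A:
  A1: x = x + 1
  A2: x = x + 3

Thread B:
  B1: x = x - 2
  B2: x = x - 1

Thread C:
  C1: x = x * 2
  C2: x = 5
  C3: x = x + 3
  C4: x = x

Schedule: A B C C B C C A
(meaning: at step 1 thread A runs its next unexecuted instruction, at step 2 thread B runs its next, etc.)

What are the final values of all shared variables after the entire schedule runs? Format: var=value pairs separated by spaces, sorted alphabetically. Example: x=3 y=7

Answer: x=10

Derivation:
Step 1: thread A executes A1 (x = x + 1). Shared: x=2. PCs: A@1 B@0 C@0
Step 2: thread B executes B1 (x = x - 2). Shared: x=0. PCs: A@1 B@1 C@0
Step 3: thread C executes C1 (x = x * 2). Shared: x=0. PCs: A@1 B@1 C@1
Step 4: thread C executes C2 (x = 5). Shared: x=5. PCs: A@1 B@1 C@2
Step 5: thread B executes B2 (x = x - 1). Shared: x=4. PCs: A@1 B@2 C@2
Step 6: thread C executes C3 (x = x + 3). Shared: x=7. PCs: A@1 B@2 C@3
Step 7: thread C executes C4 (x = x). Shared: x=7. PCs: A@1 B@2 C@4
Step 8: thread A executes A2 (x = x + 3). Shared: x=10. PCs: A@2 B@2 C@4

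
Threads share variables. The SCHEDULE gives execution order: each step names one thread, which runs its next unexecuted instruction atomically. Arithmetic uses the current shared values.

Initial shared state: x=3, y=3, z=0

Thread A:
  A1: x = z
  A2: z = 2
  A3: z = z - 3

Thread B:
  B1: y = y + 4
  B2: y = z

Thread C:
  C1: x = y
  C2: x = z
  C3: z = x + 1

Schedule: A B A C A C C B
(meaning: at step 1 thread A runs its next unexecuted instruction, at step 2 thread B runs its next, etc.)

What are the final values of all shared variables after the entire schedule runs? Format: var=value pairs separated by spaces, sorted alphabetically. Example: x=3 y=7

Answer: x=-1 y=0 z=0

Derivation:
Step 1: thread A executes A1 (x = z). Shared: x=0 y=3 z=0. PCs: A@1 B@0 C@0
Step 2: thread B executes B1 (y = y + 4). Shared: x=0 y=7 z=0. PCs: A@1 B@1 C@0
Step 3: thread A executes A2 (z = 2). Shared: x=0 y=7 z=2. PCs: A@2 B@1 C@0
Step 4: thread C executes C1 (x = y). Shared: x=7 y=7 z=2. PCs: A@2 B@1 C@1
Step 5: thread A executes A3 (z = z - 3). Shared: x=7 y=7 z=-1. PCs: A@3 B@1 C@1
Step 6: thread C executes C2 (x = z). Shared: x=-1 y=7 z=-1. PCs: A@3 B@1 C@2
Step 7: thread C executes C3 (z = x + 1). Shared: x=-1 y=7 z=0. PCs: A@3 B@1 C@3
Step 8: thread B executes B2 (y = z). Shared: x=-1 y=0 z=0. PCs: A@3 B@2 C@3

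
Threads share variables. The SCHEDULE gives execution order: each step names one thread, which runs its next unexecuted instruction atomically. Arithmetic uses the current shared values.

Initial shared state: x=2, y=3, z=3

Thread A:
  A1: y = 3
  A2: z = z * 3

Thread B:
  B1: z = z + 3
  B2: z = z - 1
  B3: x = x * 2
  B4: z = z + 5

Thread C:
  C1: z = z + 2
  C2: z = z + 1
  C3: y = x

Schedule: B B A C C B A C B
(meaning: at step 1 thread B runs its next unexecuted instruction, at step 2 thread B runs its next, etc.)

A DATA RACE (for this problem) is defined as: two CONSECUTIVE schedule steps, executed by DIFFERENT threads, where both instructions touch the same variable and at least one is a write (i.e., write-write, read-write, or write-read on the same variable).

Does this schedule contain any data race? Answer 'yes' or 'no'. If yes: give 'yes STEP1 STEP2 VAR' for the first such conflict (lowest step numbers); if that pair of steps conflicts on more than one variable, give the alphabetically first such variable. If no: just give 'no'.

Answer: no

Derivation:
Steps 1,2: same thread (B). No race.
Steps 2,3: B(r=z,w=z) vs A(r=-,w=y). No conflict.
Steps 3,4: A(r=-,w=y) vs C(r=z,w=z). No conflict.
Steps 4,5: same thread (C). No race.
Steps 5,6: C(r=z,w=z) vs B(r=x,w=x). No conflict.
Steps 6,7: B(r=x,w=x) vs A(r=z,w=z). No conflict.
Steps 7,8: A(r=z,w=z) vs C(r=x,w=y). No conflict.
Steps 8,9: C(r=x,w=y) vs B(r=z,w=z). No conflict.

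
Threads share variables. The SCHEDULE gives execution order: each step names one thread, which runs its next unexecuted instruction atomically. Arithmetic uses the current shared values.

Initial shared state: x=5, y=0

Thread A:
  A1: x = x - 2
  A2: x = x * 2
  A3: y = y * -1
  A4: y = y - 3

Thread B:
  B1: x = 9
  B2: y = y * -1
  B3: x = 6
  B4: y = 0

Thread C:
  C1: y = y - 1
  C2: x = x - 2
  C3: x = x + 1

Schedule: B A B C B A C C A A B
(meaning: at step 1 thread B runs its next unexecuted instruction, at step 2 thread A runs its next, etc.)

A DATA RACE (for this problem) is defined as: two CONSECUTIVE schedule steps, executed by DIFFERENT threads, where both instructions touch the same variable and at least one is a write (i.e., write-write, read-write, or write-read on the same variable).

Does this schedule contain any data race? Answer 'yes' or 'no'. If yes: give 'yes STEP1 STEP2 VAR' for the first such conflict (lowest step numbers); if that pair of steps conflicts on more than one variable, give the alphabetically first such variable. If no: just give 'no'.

Steps 1,2: B(x = 9) vs A(x = x - 2). RACE on x (W-W).
Steps 2,3: A(r=x,w=x) vs B(r=y,w=y). No conflict.
Steps 3,4: B(y = y * -1) vs C(y = y - 1). RACE on y (W-W).
Steps 4,5: C(r=y,w=y) vs B(r=-,w=x). No conflict.
Steps 5,6: B(x = 6) vs A(x = x * 2). RACE on x (W-W).
Steps 6,7: A(x = x * 2) vs C(x = x - 2). RACE on x (W-W).
Steps 7,8: same thread (C). No race.
Steps 8,9: C(r=x,w=x) vs A(r=y,w=y). No conflict.
Steps 9,10: same thread (A). No race.
Steps 10,11: A(y = y - 3) vs B(y = 0). RACE on y (W-W).
First conflict at steps 1,2.

Answer: yes 1 2 x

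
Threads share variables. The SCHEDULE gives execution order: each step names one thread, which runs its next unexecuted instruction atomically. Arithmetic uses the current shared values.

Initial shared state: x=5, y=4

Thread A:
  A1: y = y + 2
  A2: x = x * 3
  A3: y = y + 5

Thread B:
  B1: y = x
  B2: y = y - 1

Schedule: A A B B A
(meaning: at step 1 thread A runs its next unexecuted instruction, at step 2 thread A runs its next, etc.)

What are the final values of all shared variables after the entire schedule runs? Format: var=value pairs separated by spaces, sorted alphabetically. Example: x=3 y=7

Step 1: thread A executes A1 (y = y + 2). Shared: x=5 y=6. PCs: A@1 B@0
Step 2: thread A executes A2 (x = x * 3). Shared: x=15 y=6. PCs: A@2 B@0
Step 3: thread B executes B1 (y = x). Shared: x=15 y=15. PCs: A@2 B@1
Step 4: thread B executes B2 (y = y - 1). Shared: x=15 y=14. PCs: A@2 B@2
Step 5: thread A executes A3 (y = y + 5). Shared: x=15 y=19. PCs: A@3 B@2

Answer: x=15 y=19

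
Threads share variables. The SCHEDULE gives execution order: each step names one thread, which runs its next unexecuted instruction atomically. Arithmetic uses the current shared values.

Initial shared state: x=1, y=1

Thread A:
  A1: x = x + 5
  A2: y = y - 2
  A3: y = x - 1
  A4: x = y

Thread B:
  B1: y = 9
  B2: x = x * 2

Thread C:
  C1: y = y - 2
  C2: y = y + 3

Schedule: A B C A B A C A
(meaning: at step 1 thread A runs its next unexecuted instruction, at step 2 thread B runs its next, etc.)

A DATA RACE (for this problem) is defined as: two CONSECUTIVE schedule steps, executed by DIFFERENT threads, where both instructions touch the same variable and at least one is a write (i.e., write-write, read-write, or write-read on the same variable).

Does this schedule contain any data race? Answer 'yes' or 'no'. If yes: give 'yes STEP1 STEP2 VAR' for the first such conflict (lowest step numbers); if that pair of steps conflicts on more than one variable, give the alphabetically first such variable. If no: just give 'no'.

Steps 1,2: A(r=x,w=x) vs B(r=-,w=y). No conflict.
Steps 2,3: B(y = 9) vs C(y = y - 2). RACE on y (W-W).
Steps 3,4: C(y = y - 2) vs A(y = y - 2). RACE on y (W-W).
Steps 4,5: A(r=y,w=y) vs B(r=x,w=x). No conflict.
Steps 5,6: B(x = x * 2) vs A(y = x - 1). RACE on x (W-R).
Steps 6,7: A(y = x - 1) vs C(y = y + 3). RACE on y (W-W).
Steps 7,8: C(y = y + 3) vs A(x = y). RACE on y (W-R).
First conflict at steps 2,3.

Answer: yes 2 3 y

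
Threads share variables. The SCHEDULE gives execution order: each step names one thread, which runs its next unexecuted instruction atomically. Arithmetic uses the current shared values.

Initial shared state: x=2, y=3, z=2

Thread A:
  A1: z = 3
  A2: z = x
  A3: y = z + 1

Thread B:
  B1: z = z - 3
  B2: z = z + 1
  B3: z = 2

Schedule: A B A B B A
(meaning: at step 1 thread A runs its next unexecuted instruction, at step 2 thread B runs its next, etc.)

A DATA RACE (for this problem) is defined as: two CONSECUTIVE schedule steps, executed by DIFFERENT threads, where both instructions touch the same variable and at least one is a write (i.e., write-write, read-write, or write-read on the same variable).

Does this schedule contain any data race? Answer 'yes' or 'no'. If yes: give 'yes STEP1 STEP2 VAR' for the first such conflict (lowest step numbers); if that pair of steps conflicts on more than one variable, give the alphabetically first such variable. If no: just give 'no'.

Steps 1,2: A(z = 3) vs B(z = z - 3). RACE on z (W-W).
Steps 2,3: B(z = z - 3) vs A(z = x). RACE on z (W-W).
Steps 3,4: A(z = x) vs B(z = z + 1). RACE on z (W-W).
Steps 4,5: same thread (B). No race.
Steps 5,6: B(z = 2) vs A(y = z + 1). RACE on z (W-R).
First conflict at steps 1,2.

Answer: yes 1 2 z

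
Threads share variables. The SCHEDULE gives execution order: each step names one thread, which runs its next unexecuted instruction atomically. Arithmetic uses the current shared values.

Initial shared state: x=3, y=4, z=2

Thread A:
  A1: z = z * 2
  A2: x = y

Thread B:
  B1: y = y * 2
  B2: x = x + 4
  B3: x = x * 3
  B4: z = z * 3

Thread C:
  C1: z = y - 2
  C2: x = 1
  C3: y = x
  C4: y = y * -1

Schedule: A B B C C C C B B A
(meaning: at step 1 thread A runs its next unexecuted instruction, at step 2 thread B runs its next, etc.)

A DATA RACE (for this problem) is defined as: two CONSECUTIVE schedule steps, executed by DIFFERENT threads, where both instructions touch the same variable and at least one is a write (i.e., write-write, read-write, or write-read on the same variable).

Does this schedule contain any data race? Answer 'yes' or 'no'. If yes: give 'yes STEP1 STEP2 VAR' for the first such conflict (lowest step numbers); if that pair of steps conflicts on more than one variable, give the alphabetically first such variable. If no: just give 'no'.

Steps 1,2: A(r=z,w=z) vs B(r=y,w=y). No conflict.
Steps 2,3: same thread (B). No race.
Steps 3,4: B(r=x,w=x) vs C(r=y,w=z). No conflict.
Steps 4,5: same thread (C). No race.
Steps 5,6: same thread (C). No race.
Steps 6,7: same thread (C). No race.
Steps 7,8: C(r=y,w=y) vs B(r=x,w=x). No conflict.
Steps 8,9: same thread (B). No race.
Steps 9,10: B(r=z,w=z) vs A(r=y,w=x). No conflict.

Answer: no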